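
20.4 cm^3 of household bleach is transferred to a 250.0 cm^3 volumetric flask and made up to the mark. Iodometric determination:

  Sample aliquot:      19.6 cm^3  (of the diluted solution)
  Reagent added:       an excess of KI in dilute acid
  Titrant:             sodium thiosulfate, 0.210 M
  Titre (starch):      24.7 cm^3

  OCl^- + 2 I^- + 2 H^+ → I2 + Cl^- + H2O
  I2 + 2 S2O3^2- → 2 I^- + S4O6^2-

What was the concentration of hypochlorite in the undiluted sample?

1.62 M

n(S2O3^2-) = 0.0247 × 0.210 = 5.19 × 10^-3 mol
n(I2) = n(S2O3^2-)/2 = 2.59 × 10^-3 mol
n(OCl^-) in the aliquot = 2.59 × 10^-3 mol (1:1 ratio)
[OCl^-]_dilute = 2.59 × 10^-3 / 0.0196 = 0.132 mol/L
[OCl^-]_original = 0.132 × 250.0/20.4 = 1.62 mol/L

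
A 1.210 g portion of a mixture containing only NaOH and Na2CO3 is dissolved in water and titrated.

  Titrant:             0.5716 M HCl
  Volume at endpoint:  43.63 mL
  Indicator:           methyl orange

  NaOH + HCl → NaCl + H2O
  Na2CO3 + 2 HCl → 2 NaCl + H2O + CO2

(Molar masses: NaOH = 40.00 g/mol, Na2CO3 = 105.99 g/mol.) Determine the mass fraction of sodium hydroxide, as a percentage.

28.40 %

n(HCl) = 0.04363 × 0.5716 = 0.02494 mol
Let x = n(NaOH), y = n(Na2CO3).
Titrant: 1x + 2y = 0.02494;  mass: 40.00x + 105.99y = 1.210
Solving, x = 8.591 × 10^-3 mol, y = 8.174 × 10^-3 mol
mass of NaOH = 8.591 × 10^-3 × 40.00 = 0.3436 g
% NaOH = 0.3436 / 1.210 × 100 = 28.40 %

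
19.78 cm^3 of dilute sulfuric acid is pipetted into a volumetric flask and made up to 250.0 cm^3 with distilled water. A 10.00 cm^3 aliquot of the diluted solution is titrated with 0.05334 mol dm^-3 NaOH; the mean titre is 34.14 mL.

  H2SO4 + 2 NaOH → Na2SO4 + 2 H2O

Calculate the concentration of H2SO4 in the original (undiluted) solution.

1.151 mol/L

n(NaOH) = 0.03414 × 0.05334 = 1.821 × 10^-3 mol
From the 1:2 ratio, n(H2SO4) in the aliquot = 1/2 × 1.821 × 10^-3 = 9.105 × 10^-4 mol
[H2SO4]_dilute = 9.105 × 10^-4 / 0.01000 = 0.09105 mol/L
Dilution factor = 250.0 / 19.78 = 12.64
[H2SO4]_stock = 0.09105 × 12.64 = 1.151 mol/L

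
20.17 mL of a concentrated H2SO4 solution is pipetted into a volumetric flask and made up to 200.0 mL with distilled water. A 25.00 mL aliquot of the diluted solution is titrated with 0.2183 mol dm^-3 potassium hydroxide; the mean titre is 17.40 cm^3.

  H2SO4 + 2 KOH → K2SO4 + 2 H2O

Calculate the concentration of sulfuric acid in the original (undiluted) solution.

0.7533 mol/L

n(KOH) = 0.01740 × 0.2183 = 3.798 × 10^-3 mol
From the 1:2 ratio, n(H2SO4) in the aliquot = 1/2 × 3.798 × 10^-3 = 1.899 × 10^-3 mol
[H2SO4]_dilute = 1.899 × 10^-3 / 0.02500 = 0.07597 mol/L
Dilution factor = 200.0 / 20.17 = 9.916
[H2SO4]_stock = 0.07597 × 9.916 = 0.7533 mol/L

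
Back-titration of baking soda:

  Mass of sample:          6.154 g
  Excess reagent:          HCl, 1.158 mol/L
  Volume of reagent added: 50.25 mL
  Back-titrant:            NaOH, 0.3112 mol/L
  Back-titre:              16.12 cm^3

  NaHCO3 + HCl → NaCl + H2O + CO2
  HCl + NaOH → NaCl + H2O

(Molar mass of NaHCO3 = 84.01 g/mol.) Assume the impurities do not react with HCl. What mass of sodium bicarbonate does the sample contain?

4.467 g

n(HCl) added = 0.05025 × 1.158 = 0.05819 mol
n(NaOH) used in back-titration = 0.01612 × 0.3112 = 5.017 × 10^-3 mol
n(HCl) left over = 5.017 × 10^-3 mol (1:1 ratio)
n(HCl) consumed by analyte = 0.05819 − 5.017 × 10^-3 = 0.05317 mol
n(NaHCO3) = 0.05317 mol (1:1 ratio)
mass of NaHCO3 = 0.05317 × 84.01 = 4.467 g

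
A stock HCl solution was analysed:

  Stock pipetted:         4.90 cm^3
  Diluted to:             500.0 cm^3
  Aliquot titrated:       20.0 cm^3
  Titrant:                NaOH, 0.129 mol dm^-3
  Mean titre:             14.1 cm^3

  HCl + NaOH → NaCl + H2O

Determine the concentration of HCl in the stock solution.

n(NaOH) = 0.0141 × 0.129 = 1.82 × 10^-3 mol
n(HCl) in the aliquot = 1.82 × 10^-3 mol (1:1 ratio)
[HCl]_dilute = 1.82 × 10^-3 / 0.0200 = 0.0909 mol/L
Dilution factor = 500.0 / 4.90 = 102.0
[HCl]_stock = 0.0909 × 102.0 = 9.28 mol/L

9.28 mol/L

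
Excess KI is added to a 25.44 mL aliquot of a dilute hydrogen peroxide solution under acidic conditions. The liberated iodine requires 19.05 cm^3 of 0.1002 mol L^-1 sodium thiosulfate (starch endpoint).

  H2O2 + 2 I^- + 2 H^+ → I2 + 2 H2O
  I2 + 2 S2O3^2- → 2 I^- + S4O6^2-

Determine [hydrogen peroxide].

0.03752 mol/L

n(S2O3^2-) = 0.01905 × 0.1002 = 1.909 × 10^-3 mol
n(I2) = n(S2O3^2-)/2 = 9.544 × 10^-4 mol
n(H2O2) in the aliquot = 9.544 × 10^-4 mol (1:1 ratio)
[H2O2] = 9.544 × 10^-4 / 0.02544 = 0.03752 mol/L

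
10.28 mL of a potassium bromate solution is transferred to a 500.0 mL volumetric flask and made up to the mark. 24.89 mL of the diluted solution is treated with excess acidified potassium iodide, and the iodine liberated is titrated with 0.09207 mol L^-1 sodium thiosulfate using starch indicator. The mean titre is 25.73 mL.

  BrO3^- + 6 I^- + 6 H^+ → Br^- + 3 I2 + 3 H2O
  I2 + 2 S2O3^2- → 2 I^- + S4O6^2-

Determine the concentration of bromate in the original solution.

n(S2O3^2-) = 0.02573 × 0.09207 = 2.369 × 10^-3 mol
n(I2) = n(S2O3^2-)/2 = 1.184 × 10^-3 mol
From the 1:3 ratio, n(BrO3^-) in the aliquot = 1/3 × 1.184 × 10^-3 = 3.948 × 10^-4 mol
[BrO3^-]_dilute = 3.948 × 10^-4 / 0.02489 = 0.01586 mol/L
[BrO3^-]_original = 0.01586 × 500.0/10.28 = 0.7715 mol/L

0.7715 mol/L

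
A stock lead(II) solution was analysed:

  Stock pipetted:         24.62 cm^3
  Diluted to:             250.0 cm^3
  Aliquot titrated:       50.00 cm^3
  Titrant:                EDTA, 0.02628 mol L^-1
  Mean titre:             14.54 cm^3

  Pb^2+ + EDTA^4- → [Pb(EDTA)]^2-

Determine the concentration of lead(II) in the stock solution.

0.07760 mol/L

n(EDTA) = 0.01454 × 0.02628 = 3.821 × 10^-4 mol
n(Pb2+) in the aliquot = 3.821 × 10^-4 mol (1:1 ratio)
[Pb2+]_dilute = 3.821 × 10^-4 / 0.05000 = 0.007642 mol/L
Dilution factor = 250.0 / 24.62 = 10.15
[Pb2+]_stock = 0.007642 × 10.15 = 0.07760 mol/L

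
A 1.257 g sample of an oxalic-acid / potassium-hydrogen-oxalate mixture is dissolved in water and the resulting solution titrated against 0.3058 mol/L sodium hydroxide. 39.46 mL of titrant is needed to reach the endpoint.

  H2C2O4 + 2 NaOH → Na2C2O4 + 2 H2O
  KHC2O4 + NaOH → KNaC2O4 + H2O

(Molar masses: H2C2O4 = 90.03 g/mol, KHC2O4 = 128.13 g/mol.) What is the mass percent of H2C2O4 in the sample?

n(NaOH) = 0.03946 × 0.3058 = 0.01207 mol
Let x = n(H2C2O4), y = n(KHC2O4).
Titrant: 2x + 1y = 0.01207;  mass: 90.03x + 128.13y = 1.257
Solving, x = 1.739 × 10^-3 mol, y = 8.588 × 10^-3 mol
mass of H2C2O4 = 1.739 × 10^-3 × 90.03 = 0.1566 g
% H2C2O4 = 0.1566 / 1.257 × 100 = 12.46 %

12.46 %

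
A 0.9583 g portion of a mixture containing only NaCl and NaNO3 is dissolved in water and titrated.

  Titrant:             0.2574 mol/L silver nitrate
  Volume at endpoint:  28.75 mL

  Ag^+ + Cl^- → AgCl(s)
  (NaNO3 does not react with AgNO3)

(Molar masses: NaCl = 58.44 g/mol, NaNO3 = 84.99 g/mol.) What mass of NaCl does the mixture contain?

n(AgNO3) = 0.02875 × 0.2574 = 7.400 × 10^-3 mol
Let x = n(NaCl), y = n(NaNO3).
Titrant: 1x = 7.400 × 10^-3;  mass: 58.44x + 84.99y = 0.9583
Solving, x = 7.400 × 10^-3 mol, y = 6.187 × 10^-3 mol
mass of NaCl = 7.400 × 10^-3 × 58.44 = 0.4325 g

0.4325 g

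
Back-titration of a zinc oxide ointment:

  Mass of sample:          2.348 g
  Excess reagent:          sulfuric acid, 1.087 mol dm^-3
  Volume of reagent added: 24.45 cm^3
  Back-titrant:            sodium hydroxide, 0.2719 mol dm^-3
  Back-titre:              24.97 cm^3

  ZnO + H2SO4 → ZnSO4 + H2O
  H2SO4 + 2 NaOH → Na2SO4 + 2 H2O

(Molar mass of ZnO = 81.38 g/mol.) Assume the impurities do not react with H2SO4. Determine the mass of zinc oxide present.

n(H2SO4) added = 0.02445 × 1.087 = 0.02658 mol
n(NaOH) used in back-titration = 0.02497 × 0.2719 = 6.789 × 10^-3 mol
From the 1:2 ratio, n(H2SO4) left over = 1/2 × 6.789 × 10^-3 = 3.395 × 10^-3 mol
n(H2SO4) consumed by analyte = 0.02658 − 3.395 × 10^-3 = 0.02318 mol
n(ZnO) = 0.02318 mol (1:1 ratio)
mass of ZnO = 0.02318 × 81.38 = 1.887 g

1.887 g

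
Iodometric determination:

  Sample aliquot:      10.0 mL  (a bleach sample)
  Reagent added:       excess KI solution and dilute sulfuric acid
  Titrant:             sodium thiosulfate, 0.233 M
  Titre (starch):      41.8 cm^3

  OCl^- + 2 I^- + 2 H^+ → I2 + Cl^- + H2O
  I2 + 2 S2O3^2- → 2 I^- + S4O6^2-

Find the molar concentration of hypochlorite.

0.487 M

n(S2O3^2-) = 0.0418 × 0.233 = 9.74 × 10^-3 mol
n(I2) = n(S2O3^2-)/2 = 4.87 × 10^-3 mol
n(OCl^-) in the aliquot = 4.87 × 10^-3 mol (1:1 ratio)
[OCl^-] = 4.87 × 10^-3 / 0.0100 = 0.487 mol/L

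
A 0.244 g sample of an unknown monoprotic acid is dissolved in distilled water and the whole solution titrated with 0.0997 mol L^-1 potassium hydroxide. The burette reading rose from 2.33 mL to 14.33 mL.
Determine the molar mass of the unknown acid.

204 g/mol

n(KOH) = 0.0120 L × 0.0997 mol/L = 1.20 × 10^-3 mol
n(HA) = 1.20 × 10^-3 mol (1:1 ratio)
M = m / n = 0.244 g / 1.20 × 10^-3 mol = 204 g/mol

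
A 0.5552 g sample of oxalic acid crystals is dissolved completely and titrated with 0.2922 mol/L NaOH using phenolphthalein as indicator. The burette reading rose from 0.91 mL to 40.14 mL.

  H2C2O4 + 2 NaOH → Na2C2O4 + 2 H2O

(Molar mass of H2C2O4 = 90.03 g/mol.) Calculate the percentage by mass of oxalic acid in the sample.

92.94 %

n(NaOH) = 0.03923 L × 0.2922 mol/L = 0.01146 mol
From the 1:2 ratio, n(H2C2O4) = 1/2 × 0.01146 = 5.732 × 10^-3 mol
mass of H2C2O4 = 5.732 × 10^-3 × 90.03 g/mol = 0.5160 g
% H2C2O4 = 0.5160 / 0.5552 × 100 = 92.94 %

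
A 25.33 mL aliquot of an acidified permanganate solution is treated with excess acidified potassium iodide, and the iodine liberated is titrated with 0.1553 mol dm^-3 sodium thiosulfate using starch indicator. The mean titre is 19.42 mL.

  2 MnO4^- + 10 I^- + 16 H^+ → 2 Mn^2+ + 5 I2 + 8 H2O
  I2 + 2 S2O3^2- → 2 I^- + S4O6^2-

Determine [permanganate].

n(S2O3^2-) = 0.01942 × 0.1553 = 3.016 × 10^-3 mol
n(I2) = n(S2O3^2-)/2 = 1.508 × 10^-3 mol
From the 2:5 ratio, n(MnO4^-) in the aliquot = 2/5 × 1.508 × 10^-3 = 6.032 × 10^-4 mol
[MnO4^-] = 6.032 × 10^-4 / 0.02533 = 0.02381 mol/L

0.02381 mol/L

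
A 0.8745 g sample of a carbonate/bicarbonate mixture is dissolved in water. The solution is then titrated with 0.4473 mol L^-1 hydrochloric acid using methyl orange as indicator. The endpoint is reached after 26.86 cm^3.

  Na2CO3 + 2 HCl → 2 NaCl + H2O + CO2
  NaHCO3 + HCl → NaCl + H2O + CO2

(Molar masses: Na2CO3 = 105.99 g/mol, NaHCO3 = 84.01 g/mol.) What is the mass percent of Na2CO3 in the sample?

26.35 %

n(HCl) = 0.02686 × 0.4473 = 0.01201 mol
Let x = n(Na2CO3), y = n(NaHCO3).
Titrant: 2x + 1y = 0.01201;  mass: 105.99x + 84.01y = 0.8745
Solving, x = 2.174 × 10^-3 mol, y = 7.667 × 10^-3 mol
mass of Na2CO3 = 2.174 × 10^-3 × 105.99 = 0.2304 g
% Na2CO3 = 0.2304 / 0.8745 × 100 = 26.35 %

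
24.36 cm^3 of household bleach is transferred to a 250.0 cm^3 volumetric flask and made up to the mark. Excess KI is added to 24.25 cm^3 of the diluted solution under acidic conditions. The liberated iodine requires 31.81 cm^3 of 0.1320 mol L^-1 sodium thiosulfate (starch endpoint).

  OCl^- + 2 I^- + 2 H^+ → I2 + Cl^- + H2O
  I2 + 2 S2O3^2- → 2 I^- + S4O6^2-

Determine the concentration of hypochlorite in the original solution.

n(S2O3^2-) = 0.03181 × 0.1320 = 4.199 × 10^-3 mol
n(I2) = n(S2O3^2-)/2 = 2.099 × 10^-3 mol
n(OCl^-) in the aliquot = 2.099 × 10^-3 mol (1:1 ratio)
[OCl^-]_dilute = 2.099 × 10^-3 / 0.02425 = 0.08658 mol/L
[OCl^-]_original = 0.08658 × 250.0/24.36 = 0.8885 mol/L

0.8885 mol/L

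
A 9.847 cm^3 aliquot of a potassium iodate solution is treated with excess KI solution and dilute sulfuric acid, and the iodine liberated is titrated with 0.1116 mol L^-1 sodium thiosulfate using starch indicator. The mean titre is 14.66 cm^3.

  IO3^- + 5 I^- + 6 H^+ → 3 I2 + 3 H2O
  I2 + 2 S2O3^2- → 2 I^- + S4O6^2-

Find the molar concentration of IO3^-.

n(S2O3^2-) = 0.01466 × 0.1116 = 1.636 × 10^-3 mol
n(I2) = n(S2O3^2-)/2 = 8.180 × 10^-4 mol
From the 1:3 ratio, n(IO3^-) in the aliquot = 1/3 × 8.180 × 10^-4 = 2.727 × 10^-4 mol
[IO3^-] = 2.727 × 10^-4 / 0.009847 = 0.02769 mol/L

0.02769 mol/L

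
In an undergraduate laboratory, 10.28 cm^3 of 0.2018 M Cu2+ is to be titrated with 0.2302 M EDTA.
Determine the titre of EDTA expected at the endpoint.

Cu^2+ + EDTA^4- → [Cu(EDTA)]^2-
n(Cu2+) = 0.01028 L × 0.2018 mol/L = 2.075 × 10^-3 mol
n(EDTA) = 2.075 × 10^-3 mol (1:1 stoichiometry)
V(EDTA) = 2.075 × 10^-3 mol / 0.2302 mol/L = 0.009012 L = 9.012 mL

9.012 mL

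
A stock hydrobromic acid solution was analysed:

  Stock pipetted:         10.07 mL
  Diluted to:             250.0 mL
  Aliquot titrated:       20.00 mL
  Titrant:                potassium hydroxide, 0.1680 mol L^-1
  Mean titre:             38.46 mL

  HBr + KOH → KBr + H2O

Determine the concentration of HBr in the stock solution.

n(KOH) = 0.03846 × 0.1680 = 6.461 × 10^-3 mol
n(HBr) in the aliquot = 6.461 × 10^-3 mol (1:1 ratio)
[HBr]_dilute = 6.461 × 10^-3 / 0.02000 = 0.3231 mol/L
Dilution factor = 250.0 / 10.07 = 24.83
[HBr]_stock = 0.3231 × 24.83 = 8.020 mol/L

8.020 mol/L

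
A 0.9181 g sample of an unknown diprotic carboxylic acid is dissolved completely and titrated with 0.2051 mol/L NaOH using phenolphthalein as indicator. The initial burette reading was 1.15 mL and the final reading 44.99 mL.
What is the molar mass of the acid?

204.2 g/mol

n(NaOH) = 0.04384 L × 0.2051 mol/L = 8.992 × 10^-3 mol
From the 1:2 ratio, n(H2A) = 1/2 × 8.992 × 10^-3 = 4.496 × 10^-3 mol
M = m / n = 0.9181 g / 4.496 × 10^-3 mol = 204.2 g/mol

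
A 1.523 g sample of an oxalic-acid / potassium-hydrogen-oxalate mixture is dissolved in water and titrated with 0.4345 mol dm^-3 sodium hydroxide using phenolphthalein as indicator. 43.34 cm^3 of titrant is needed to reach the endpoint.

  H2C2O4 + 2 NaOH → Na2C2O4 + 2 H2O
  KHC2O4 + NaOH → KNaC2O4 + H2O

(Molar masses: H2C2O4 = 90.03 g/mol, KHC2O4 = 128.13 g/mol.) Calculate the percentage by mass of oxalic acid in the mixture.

31.64 %

n(NaOH) = 0.04334 × 0.4345 = 0.01883 mol
Let x = n(H2C2O4), y = n(KHC2O4).
Titrant: 2x + 1y = 0.01883;  mass: 90.03x + 128.13y = 1.523
Solving, x = 5.353 × 10^-3 mol, y = 8.125 × 10^-3 mol
mass of H2C2O4 = 5.353 × 10^-3 × 90.03 = 0.4819 g
% H2C2O4 = 0.4819 / 1.523 × 100 = 31.64 %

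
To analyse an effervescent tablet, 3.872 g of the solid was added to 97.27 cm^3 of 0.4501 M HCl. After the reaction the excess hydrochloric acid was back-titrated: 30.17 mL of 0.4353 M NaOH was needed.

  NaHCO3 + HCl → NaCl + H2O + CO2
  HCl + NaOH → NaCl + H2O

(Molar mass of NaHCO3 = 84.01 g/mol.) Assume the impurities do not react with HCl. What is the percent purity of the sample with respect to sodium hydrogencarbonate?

66.50 %

n(HCl) added = 0.09727 × 0.4501 = 0.04378 mol
n(NaOH) used in back-titration = 0.03017 × 0.4353 = 0.01313 mol
n(HCl) left over = 0.01313 mol (1:1 ratio)
n(HCl) consumed by analyte = 0.04378 − 0.01313 = 0.03065 mol
n(NaHCO3) = 0.03065 mol (1:1 ratio)
mass of NaHCO3 = 0.03065 × 84.01 = 2.575 g
% NaHCO3 = 2.575 / 3.872 × 100 = 66.50 %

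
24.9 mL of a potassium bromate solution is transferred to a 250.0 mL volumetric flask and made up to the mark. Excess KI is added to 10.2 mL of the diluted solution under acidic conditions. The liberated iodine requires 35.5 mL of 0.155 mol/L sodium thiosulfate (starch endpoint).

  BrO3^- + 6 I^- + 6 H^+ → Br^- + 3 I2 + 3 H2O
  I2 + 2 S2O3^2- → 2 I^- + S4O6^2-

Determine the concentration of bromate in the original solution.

n(S2O3^2-) = 0.0355 × 0.155 = 5.50 × 10^-3 mol
n(I2) = n(S2O3^2-)/2 = 2.75 × 10^-3 mol
From the 1:3 ratio, n(BrO3^-) in the aliquot = 1/3 × 2.75 × 10^-3 = 9.17 × 10^-4 mol
[BrO3^-]_dilute = 9.17 × 10^-4 / 0.0102 = 0.0899 mol/L
[BrO3^-]_original = 0.0899 × 250.0/24.9 = 0.903 mol/L

0.903 mol/L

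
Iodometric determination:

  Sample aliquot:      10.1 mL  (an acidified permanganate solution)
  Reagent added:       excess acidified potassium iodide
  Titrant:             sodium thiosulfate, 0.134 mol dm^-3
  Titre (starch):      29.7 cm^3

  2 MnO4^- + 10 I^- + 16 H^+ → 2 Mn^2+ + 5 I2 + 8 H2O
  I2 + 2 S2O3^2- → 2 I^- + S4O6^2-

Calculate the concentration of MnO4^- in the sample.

0.0788 mol/L

n(S2O3^2-) = 0.0297 × 0.134 = 3.98 × 10^-3 mol
n(I2) = n(S2O3^2-)/2 = 1.99 × 10^-3 mol
From the 2:5 ratio, n(MnO4^-) in the aliquot = 2/5 × 1.99 × 10^-3 = 7.96 × 10^-4 mol
[MnO4^-] = 7.96 × 10^-4 / 0.0101 = 0.0788 mol/L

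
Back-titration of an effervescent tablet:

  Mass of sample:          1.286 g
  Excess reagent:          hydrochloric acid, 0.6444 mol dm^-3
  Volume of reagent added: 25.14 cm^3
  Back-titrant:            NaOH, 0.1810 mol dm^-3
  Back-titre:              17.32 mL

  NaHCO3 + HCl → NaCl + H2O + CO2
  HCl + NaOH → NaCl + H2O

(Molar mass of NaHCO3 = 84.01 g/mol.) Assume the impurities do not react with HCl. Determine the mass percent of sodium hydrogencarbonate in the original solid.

85.35 %

n(HCl) added = 0.02514 × 0.6444 = 0.01620 mol
n(NaOH) used in back-titration = 0.01732 × 0.1810 = 3.135 × 10^-3 mol
n(HCl) left over = 3.135 × 10^-3 mol (1:1 ratio)
n(HCl) consumed by analyte = 0.01620 − 3.135 × 10^-3 = 0.01307 mol
n(NaHCO3) = 0.01307 mol (1:1 ratio)
mass of NaHCO3 = 0.01307 × 84.01 = 1.098 g
% NaHCO3 = 1.098 / 1.286 × 100 = 85.35 %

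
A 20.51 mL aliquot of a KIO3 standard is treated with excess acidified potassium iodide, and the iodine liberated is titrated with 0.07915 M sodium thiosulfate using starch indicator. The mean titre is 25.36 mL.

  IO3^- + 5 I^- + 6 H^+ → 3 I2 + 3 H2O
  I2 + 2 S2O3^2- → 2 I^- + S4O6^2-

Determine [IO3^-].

n(S2O3^2-) = 0.02536 × 0.07915 = 2.007 × 10^-3 mol
n(I2) = n(S2O3^2-)/2 = 1.004 × 10^-3 mol
From the 1:3 ratio, n(IO3^-) in the aliquot = 1/3 × 1.004 × 10^-3 = 3.345 × 10^-4 mol
[IO3^-] = 3.345 × 10^-4 / 0.02051 = 0.01631 mol/L

0.01631 M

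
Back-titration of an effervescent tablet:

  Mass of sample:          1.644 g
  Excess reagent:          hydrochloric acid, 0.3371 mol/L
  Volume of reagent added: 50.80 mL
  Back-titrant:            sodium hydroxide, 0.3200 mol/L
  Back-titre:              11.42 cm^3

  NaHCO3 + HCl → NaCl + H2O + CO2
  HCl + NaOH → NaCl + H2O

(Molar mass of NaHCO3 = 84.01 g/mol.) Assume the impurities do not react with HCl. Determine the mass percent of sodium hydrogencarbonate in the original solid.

n(HCl) added = 0.05080 × 0.3371 = 0.01712 mol
n(NaOH) used in back-titration = 0.01142 × 0.3200 = 3.654 × 10^-3 mol
n(HCl) left over = 3.654 × 10^-3 mol (1:1 ratio)
n(HCl) consumed by analyte = 0.01712 − 3.654 × 10^-3 = 0.01347 mol
n(NaHCO3) = 0.01347 mol (1:1 ratio)
mass of NaHCO3 = 0.01347 × 84.01 = 1.132 g
% NaHCO3 = 1.132 / 1.644 × 100 = 68.83 %

68.83 %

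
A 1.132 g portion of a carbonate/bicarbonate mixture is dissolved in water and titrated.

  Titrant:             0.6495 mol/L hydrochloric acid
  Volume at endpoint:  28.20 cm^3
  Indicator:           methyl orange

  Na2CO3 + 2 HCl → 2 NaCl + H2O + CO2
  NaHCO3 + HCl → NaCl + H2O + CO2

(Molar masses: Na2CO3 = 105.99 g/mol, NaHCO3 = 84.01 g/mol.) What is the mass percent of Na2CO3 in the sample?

n(HCl) = 0.02820 × 0.6495 = 0.01832 mol
Let x = n(Na2CO3), y = n(NaHCO3).
Titrant: 2x + 1y = 0.01832;  mass: 105.99x + 84.01y = 1.132
Solving, x = 6.557 × 10^-3 mol, y = 5.202 × 10^-3 mol
mass of Na2CO3 = 6.557 × 10^-3 × 105.99 = 0.6950 g
% Na2CO3 = 0.6950 / 1.132 × 100 = 61.39 %

61.39 %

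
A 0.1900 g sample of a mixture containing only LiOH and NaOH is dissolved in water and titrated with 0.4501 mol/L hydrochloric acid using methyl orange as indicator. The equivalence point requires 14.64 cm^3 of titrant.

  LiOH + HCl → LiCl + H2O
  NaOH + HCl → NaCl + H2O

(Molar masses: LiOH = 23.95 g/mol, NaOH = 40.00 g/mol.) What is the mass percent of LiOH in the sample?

n(HCl) = 0.01464 × 0.4501 = 6.589 × 10^-3 mol
Let x = n(LiOH), y = n(NaOH).
Titrant: 1x + 1y = 6.589 × 10^-3;  mass: 23.95x + 40.00y = 0.1900
Solving, x = 4.584 × 10^-3 mol, y = 2.005 × 10^-3 mol
mass of LiOH = 4.584 × 10^-3 × 23.95 = 0.1098 g
% LiOH = 0.1098 / 0.1900 × 100 = 57.79 %

57.79 %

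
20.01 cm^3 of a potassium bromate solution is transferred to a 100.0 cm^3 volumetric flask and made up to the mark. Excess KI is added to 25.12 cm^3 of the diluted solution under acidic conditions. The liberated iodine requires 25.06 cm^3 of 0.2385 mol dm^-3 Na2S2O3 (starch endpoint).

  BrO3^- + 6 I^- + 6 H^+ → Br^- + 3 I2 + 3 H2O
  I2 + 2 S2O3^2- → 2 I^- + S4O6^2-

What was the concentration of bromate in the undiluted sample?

n(S2O3^2-) = 0.02506 × 0.2385 = 5.977 × 10^-3 mol
n(I2) = n(S2O3^2-)/2 = 2.988 × 10^-3 mol
From the 1:3 ratio, n(BrO3^-) in the aliquot = 1/3 × 2.988 × 10^-3 = 9.961 × 10^-4 mol
[BrO3^-]_dilute = 9.961 × 10^-4 / 0.02512 = 0.03966 mol/L
[BrO3^-]_original = 0.03966 × 100.0/20.01 = 0.1982 mol/L

0.1982 mol/L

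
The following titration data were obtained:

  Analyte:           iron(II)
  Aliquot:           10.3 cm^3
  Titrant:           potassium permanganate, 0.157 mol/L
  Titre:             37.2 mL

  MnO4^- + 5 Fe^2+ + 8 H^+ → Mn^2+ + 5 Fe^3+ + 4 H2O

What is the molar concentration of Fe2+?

2.84 mol/L

n(KMnO4) = 0.0372 L × 0.157 mol/L = 5.84 × 10^-3 mol
From the 5:1 mole ratio, n(Fe2+) = 5/1 × 5.84 × 10^-3 = 0.0292 mol
[Fe2+] = 0.0292 mol / 0.0103 L = 2.84 mol/L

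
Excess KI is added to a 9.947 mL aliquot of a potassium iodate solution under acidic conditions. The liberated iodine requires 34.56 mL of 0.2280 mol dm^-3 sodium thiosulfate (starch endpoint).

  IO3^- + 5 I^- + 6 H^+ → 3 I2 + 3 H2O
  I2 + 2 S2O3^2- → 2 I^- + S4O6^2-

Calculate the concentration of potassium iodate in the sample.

0.1320 mol/L

n(S2O3^2-) = 0.03456 × 0.2280 = 7.880 × 10^-3 mol
n(I2) = n(S2O3^2-)/2 = 3.940 × 10^-3 mol
From the 1:3 ratio, n(IO3^-) in the aliquot = 1/3 × 3.940 × 10^-3 = 1.313 × 10^-3 mol
[IO3^-] = 1.313 × 10^-3 / 0.009947 = 0.1320 mol/L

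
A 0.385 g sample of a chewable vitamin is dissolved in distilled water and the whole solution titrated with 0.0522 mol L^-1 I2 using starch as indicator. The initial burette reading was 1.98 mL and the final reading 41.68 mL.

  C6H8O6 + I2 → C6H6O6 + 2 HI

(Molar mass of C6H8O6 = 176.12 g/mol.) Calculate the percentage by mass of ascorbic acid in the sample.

n(I2) = 0.0397 L × 0.0522 mol/L = 2.07 × 10^-3 mol
n(C6H8O6) = 2.07 × 10^-3 mol (1:1 ratio)
mass of C6H8O6 = 2.07 × 10^-3 × 176.12 g/mol = 0.365 g
% C6H8O6 = 0.365 / 0.385 × 100 = 94.8 %

94.8 %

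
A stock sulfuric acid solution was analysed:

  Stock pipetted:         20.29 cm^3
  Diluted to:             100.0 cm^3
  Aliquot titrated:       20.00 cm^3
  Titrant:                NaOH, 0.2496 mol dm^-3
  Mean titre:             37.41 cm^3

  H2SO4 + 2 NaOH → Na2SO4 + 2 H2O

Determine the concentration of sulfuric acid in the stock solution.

n(NaOH) = 0.03741 × 0.2496 = 9.338 × 10^-3 mol
From the 1:2 ratio, n(H2SO4) in the aliquot = 1/2 × 9.338 × 10^-3 = 4.669 × 10^-3 mol
[H2SO4]_dilute = 4.669 × 10^-3 / 0.02000 = 0.2334 mol/L
Dilution factor = 100.0 / 20.29 = 4.929
[H2SO4]_stock = 0.2334 × 4.929 = 1.151 mol/L

1.151 mol/L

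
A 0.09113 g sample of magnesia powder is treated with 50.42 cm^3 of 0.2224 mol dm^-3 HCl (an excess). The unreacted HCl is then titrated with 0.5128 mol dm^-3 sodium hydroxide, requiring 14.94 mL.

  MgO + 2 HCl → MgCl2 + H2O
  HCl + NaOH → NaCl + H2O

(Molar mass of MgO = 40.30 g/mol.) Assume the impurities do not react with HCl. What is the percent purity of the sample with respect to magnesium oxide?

n(HCl) added = 0.05042 × 0.2224 = 0.01121 mol
n(NaOH) used in back-titration = 0.01494 × 0.5128 = 7.661 × 10^-3 mol
n(HCl) left over = 7.661 × 10^-3 mol (1:1 ratio)
n(HCl) consumed by analyte = 0.01121 − 7.661 × 10^-3 = 3.552 × 10^-3 mol
From the 1:2 ratio, n(MgO) = 1/2 × 3.552 × 10^-3 = 1.776 × 10^-3 mol
mass of MgO = 1.776 × 10^-3 × 40.30 = 0.07158 g
% MgO = 0.07158 / 0.09113 × 100 = 78.54 %

78.54 %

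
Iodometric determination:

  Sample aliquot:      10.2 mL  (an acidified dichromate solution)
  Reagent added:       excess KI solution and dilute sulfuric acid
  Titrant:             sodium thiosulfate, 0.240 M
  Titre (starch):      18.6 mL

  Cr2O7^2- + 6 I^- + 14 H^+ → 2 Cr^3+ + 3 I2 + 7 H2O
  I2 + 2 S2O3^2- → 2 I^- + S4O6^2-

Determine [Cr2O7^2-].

n(S2O3^2-) = 0.0186 × 0.240 = 4.46 × 10^-3 mol
n(I2) = n(S2O3^2-)/2 = 2.23 × 10^-3 mol
From the 1:3 ratio, n(Cr2O7^2-) in the aliquot = 1/3 × 2.23 × 10^-3 = 7.44 × 10^-4 mol
[Cr2O7^2-] = 7.44 × 10^-4 / 0.0102 = 0.0729 mol/L

0.0729 M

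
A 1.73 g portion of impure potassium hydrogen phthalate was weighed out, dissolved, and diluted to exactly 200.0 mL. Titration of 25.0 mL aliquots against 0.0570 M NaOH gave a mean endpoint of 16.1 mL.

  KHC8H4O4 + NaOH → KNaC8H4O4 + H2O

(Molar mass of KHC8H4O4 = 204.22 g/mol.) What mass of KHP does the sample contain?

n(NaOH) per titration = 0.0161 × 0.0570 = 9.18 × 10^-4 mol
n(KHC8H4O4) in each aliquot = 9.18 × 10^-4 mol (1:1 ratio)
n(KHC8H4O4) in the whole flask = 9.18 × 10^-4 × 200.0/25.0 = 7.34 × 10^-3 mol
mass of KHC8H4O4 = 7.34 × 10^-3 × 204.22 = 1.50 g

1.50 g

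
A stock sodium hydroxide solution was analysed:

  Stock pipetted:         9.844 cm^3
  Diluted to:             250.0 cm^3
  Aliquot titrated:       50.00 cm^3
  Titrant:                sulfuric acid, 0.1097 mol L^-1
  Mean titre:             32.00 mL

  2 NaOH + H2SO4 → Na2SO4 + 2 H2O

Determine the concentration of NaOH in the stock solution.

n(H2SO4) = 0.03200 × 0.1097 = 3.510 × 10^-3 mol
From the 2:1 ratio, n(NaOH) in the aliquot = 2/1 × 3.510 × 10^-3 = 7.021 × 10^-3 mol
[NaOH]_dilute = 7.021 × 10^-3 / 0.05000 = 0.1404 mol/L
Dilution factor = 250.0 / 9.844 = 25.40
[NaOH]_stock = 0.1404 × 25.40 = 3.566 mol/L

3.566 mol/L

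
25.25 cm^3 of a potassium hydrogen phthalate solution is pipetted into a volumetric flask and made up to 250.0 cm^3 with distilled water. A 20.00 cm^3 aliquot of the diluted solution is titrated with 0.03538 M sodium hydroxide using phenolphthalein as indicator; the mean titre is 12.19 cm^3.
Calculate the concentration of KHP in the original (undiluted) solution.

KHC8H4O4 + NaOH → KNaC8H4O4 + H2O
n(NaOH) = 0.01219 × 0.03538 = 4.313 × 10^-4 mol
n(KHC8H4O4) in the aliquot = 4.313 × 10^-4 mol (1:1 ratio)
[KHC8H4O4]_dilute = 4.313 × 10^-4 / 0.02000 = 0.02156 mol/L
Dilution factor = 250.0 / 25.25 = 9.901
[KHC8H4O4]_stock = 0.02156 × 9.901 = 0.2135 mol/L

0.2135 M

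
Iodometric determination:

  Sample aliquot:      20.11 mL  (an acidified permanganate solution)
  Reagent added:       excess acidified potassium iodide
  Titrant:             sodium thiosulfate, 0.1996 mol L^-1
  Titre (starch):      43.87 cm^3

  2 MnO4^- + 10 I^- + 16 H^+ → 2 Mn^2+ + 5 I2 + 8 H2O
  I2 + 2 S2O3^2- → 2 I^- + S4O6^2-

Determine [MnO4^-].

0.08709 mol/L

n(S2O3^2-) = 0.04387 × 0.1996 = 8.756 × 10^-3 mol
n(I2) = n(S2O3^2-)/2 = 4.378 × 10^-3 mol
From the 2:5 ratio, n(MnO4^-) in the aliquot = 2/5 × 4.378 × 10^-3 = 1.751 × 10^-3 mol
[MnO4^-] = 1.751 × 10^-3 / 0.02011 = 0.08709 mol/L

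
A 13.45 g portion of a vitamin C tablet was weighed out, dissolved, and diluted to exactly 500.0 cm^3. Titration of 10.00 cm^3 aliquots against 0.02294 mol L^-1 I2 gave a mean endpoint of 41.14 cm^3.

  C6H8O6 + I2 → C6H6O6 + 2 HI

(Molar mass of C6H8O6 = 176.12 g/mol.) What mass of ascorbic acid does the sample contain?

n(I2) per titration = 0.04114 × 0.02294 = 9.438 × 10^-4 mol
n(C6H8O6) in each aliquot = 9.438 × 10^-4 mol (1:1 ratio)
n(C6H8O6) in the whole flask = 9.438 × 10^-4 × 500.0/10.00 = 0.04719 mol
mass of C6H8O6 = 0.04719 × 176.12 = 8.311 g

8.311 g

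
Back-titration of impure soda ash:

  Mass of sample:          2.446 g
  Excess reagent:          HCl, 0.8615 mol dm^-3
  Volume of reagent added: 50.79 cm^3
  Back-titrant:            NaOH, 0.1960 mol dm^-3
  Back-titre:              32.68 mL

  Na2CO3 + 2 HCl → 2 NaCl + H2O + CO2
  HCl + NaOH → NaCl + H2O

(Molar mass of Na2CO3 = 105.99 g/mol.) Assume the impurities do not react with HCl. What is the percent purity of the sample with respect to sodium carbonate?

n(HCl) added = 0.05079 × 0.8615 = 0.04376 mol
n(NaOH) used in back-titration = 0.03268 × 0.1960 = 6.405 × 10^-3 mol
n(HCl) left over = 6.405 × 10^-3 mol (1:1 ratio)
n(HCl) consumed by analyte = 0.04376 − 6.405 × 10^-3 = 0.03735 mol
From the 1:2 ratio, n(Na2CO3) = 1/2 × 0.03735 = 0.01868 mol
mass of Na2CO3 = 0.01868 × 105.99 = 1.979 g
% Na2CO3 = 1.979 / 2.446 × 100 = 80.92 %

80.92 %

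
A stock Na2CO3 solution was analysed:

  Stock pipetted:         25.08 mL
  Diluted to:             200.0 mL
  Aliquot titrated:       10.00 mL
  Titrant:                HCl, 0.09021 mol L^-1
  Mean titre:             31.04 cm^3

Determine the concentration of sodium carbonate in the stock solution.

1.116 mol/L

Na2CO3 + 2 HCl → 2 NaCl + H2O + CO2
n(HCl) = 0.03104 × 0.09021 = 2.800 × 10^-3 mol
From the 1:2 ratio, n(Na2CO3) in the aliquot = 1/2 × 2.800 × 10^-3 = 1.400 × 10^-3 mol
[Na2CO3]_dilute = 1.400 × 10^-3 / 0.01000 = 0.1400 mol/L
Dilution factor = 200.0 / 25.08 = 7.974
[Na2CO3]_stock = 0.1400 × 7.974 = 1.116 mol/L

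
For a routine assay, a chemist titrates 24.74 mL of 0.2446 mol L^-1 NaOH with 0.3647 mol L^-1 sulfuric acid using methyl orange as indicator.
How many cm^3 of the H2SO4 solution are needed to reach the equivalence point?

2 NaOH + H2SO4 → Na2SO4 + 2 H2O
n(NaOH) = 0.02474 L × 0.2446 mol/L = 6.051 × 10^-3 mol
From the 1:2 stoichiometry, n(H2SO4) = 1/2 × 6.051 × 10^-3 = 3.026 × 10^-3 mol
V(H2SO4) = 3.026 × 10^-3 mol / 0.3647 mol/L = 0.008296 L = 8.296 mL

8.296 mL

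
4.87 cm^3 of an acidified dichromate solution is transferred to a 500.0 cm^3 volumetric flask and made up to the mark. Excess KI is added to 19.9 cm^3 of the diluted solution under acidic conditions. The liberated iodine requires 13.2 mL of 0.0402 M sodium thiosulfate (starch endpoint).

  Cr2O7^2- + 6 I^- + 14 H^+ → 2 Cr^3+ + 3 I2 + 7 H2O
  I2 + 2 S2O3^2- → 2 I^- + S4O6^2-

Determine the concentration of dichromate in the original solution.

n(S2O3^2-) = 0.0132 × 0.0402 = 5.31 × 10^-4 mol
n(I2) = n(S2O3^2-)/2 = 2.65 × 10^-4 mol
From the 1:3 ratio, n(Cr2O7^2-) in the aliquot = 1/3 × 2.65 × 10^-4 = 8.84 × 10^-5 mol
[Cr2O7^2-]_dilute = 8.84 × 10^-5 / 0.0199 = 0.00444 mol/L
[Cr2O7^2-]_original = 0.00444 × 500.0/4.87 = 0.456 mol/L

0.456 M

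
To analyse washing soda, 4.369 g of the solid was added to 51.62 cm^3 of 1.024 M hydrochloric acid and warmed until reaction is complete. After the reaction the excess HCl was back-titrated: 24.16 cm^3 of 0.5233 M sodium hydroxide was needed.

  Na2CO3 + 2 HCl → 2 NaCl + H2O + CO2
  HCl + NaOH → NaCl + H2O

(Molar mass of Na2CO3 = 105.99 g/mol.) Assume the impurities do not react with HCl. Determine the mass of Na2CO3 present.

2.131 g

n(HCl) added = 0.05162 × 1.024 = 0.05286 mol
n(NaOH) used in back-titration = 0.02416 × 0.5233 = 0.01264 mol
n(HCl) left over = 0.01264 mol (1:1 ratio)
n(HCl) consumed by analyte = 0.05286 − 0.01264 = 0.04022 mol
From the 1:2 ratio, n(Na2CO3) = 1/2 × 0.04022 = 0.02011 mol
mass of Na2CO3 = 0.02011 × 105.99 = 2.131 g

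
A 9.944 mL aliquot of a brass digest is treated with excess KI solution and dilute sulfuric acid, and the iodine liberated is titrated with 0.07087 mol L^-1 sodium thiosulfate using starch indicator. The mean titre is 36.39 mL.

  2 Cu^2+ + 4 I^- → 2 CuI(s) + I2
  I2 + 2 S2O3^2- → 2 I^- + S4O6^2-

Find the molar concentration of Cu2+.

n(S2O3^2-) = 0.03639 × 0.07087 = 2.579 × 10^-3 mol
n(I2) = n(S2O3^2-)/2 = 1.289 × 10^-3 mol
From the 2:1 ratio, n(Cu2+) in the aliquot = 2/1 × 1.289 × 10^-3 = 2.579 × 10^-3 mol
[Cu2+] = 2.579 × 10^-3 / 0.009944 = 0.2593 mol/L

0.2593 mol/L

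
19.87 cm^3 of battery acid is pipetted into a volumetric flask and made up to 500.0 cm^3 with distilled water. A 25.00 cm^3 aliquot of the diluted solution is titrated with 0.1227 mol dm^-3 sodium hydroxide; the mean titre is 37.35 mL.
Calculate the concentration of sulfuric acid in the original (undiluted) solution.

H2SO4 + 2 NaOH → Na2SO4 + 2 H2O
n(NaOH) = 0.03735 × 0.1227 = 4.583 × 10^-3 mol
From the 1:2 ratio, n(H2SO4) in the aliquot = 1/2 × 4.583 × 10^-3 = 2.291 × 10^-3 mol
[H2SO4]_dilute = 2.291 × 10^-3 / 0.02500 = 0.09166 mol/L
Dilution factor = 500.0 / 19.87 = 25.16
[H2SO4]_stock = 0.09166 × 25.16 = 2.306 mol/L

2.306 mol/L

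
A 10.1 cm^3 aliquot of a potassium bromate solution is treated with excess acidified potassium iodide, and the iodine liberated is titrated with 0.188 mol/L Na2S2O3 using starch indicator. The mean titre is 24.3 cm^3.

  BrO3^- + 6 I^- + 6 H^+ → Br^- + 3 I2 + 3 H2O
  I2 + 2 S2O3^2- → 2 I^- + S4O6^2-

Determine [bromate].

0.0754 mol/L

n(S2O3^2-) = 0.0243 × 0.188 = 4.57 × 10^-3 mol
n(I2) = n(S2O3^2-)/2 = 2.28 × 10^-3 mol
From the 1:3 ratio, n(BrO3^-) in the aliquot = 1/3 × 2.28 × 10^-3 = 7.61 × 10^-4 mol
[BrO3^-] = 7.61 × 10^-4 / 0.0101 = 0.0754 mol/L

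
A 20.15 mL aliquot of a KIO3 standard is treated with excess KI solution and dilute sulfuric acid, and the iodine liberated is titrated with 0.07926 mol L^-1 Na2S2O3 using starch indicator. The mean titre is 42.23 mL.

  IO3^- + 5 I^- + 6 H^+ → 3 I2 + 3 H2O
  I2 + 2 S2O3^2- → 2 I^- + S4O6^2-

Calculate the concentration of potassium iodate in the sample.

n(S2O3^2-) = 0.04223 × 0.07926 = 3.347 × 10^-3 mol
n(I2) = n(S2O3^2-)/2 = 1.674 × 10^-3 mol
From the 1:3 ratio, n(IO3^-) in the aliquot = 1/3 × 1.674 × 10^-3 = 5.579 × 10^-4 mol
[IO3^-] = 5.579 × 10^-4 / 0.02015 = 0.02769 mol/L

0.02769 mol/L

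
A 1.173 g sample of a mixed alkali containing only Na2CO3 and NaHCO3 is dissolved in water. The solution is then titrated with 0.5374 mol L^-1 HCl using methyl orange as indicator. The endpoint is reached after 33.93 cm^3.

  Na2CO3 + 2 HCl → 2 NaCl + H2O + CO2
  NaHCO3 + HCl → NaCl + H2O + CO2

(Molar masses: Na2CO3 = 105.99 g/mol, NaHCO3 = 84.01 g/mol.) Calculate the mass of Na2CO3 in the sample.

0.6131 g

n(HCl) = 0.03393 × 0.5374 = 0.01823 mol
Let x = n(Na2CO3), y = n(NaHCO3).
Titrant: 2x + 1y = 0.01823;  mass: 105.99x + 84.01y = 1.173
Solving, x = 5.785 × 10^-3 mol, y = 6.664 × 10^-3 mol
mass of Na2CO3 = 5.785 × 10^-3 × 105.99 = 0.6131 g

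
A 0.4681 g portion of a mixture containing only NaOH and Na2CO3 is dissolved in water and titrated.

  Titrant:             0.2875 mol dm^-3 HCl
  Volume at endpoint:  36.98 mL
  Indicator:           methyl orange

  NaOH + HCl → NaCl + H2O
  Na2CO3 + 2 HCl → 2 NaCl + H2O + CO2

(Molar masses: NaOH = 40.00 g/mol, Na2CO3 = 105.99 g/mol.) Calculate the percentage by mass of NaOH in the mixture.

62.69 %

n(HCl) = 0.03698 × 0.2875 = 0.01063 mol
Let x = n(NaOH), y = n(Na2CO3).
Titrant: 1x + 2y = 0.01063;  mass: 40.00x + 105.99y = 0.4681
Solving, x = 7.336 × 10^-3 mol, y = 1.648 × 10^-3 mol
mass of NaOH = 7.336 × 10^-3 × 40.00 = 0.2934 g
% NaOH = 0.2934 / 0.4681 × 100 = 62.69 %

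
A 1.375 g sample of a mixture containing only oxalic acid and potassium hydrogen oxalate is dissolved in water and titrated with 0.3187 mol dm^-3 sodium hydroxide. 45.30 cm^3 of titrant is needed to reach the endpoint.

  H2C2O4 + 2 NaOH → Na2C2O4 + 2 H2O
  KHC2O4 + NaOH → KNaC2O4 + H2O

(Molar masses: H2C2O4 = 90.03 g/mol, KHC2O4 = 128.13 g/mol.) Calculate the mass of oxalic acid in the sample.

0.2572 g

n(NaOH) = 0.04530 × 0.3187 = 0.01444 mol
Let x = n(H2C2O4), y = n(KHC2O4).
Titrant: 2x + 1y = 0.01444;  mass: 90.03x + 128.13y = 1.375
Solving, x = 2.856 × 10^-3 mol, y = 8.724 × 10^-3 mol
mass of H2C2O4 = 2.856 × 10^-3 × 90.03 = 0.2572 g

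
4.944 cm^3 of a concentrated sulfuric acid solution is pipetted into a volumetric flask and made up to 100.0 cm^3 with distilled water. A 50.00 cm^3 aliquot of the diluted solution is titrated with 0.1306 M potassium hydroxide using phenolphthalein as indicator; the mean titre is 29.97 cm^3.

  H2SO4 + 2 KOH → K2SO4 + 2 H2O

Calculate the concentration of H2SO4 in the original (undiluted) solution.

0.7917 M

n(KOH) = 0.02997 × 0.1306 = 3.914 × 10^-3 mol
From the 1:2 ratio, n(H2SO4) in the aliquot = 1/2 × 3.914 × 10^-3 = 1.957 × 10^-3 mol
[H2SO4]_dilute = 1.957 × 10^-3 / 0.05000 = 0.03914 mol/L
Dilution factor = 100.0 / 4.944 = 20.23
[H2SO4]_stock = 0.03914 × 20.23 = 0.7917 mol/L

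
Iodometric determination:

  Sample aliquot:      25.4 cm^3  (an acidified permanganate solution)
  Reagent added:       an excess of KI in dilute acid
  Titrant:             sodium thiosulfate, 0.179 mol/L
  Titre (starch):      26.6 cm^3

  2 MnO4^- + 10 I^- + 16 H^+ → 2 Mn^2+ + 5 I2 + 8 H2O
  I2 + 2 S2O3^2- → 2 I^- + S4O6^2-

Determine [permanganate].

n(S2O3^2-) = 0.0266 × 0.179 = 4.76 × 10^-3 mol
n(I2) = n(S2O3^2-)/2 = 2.38 × 10^-3 mol
From the 2:5 ratio, n(MnO4^-) in the aliquot = 2/5 × 2.38 × 10^-3 = 9.52 × 10^-4 mol
[MnO4^-] = 9.52 × 10^-4 / 0.0254 = 0.0375 mol/L

0.0375 mol/L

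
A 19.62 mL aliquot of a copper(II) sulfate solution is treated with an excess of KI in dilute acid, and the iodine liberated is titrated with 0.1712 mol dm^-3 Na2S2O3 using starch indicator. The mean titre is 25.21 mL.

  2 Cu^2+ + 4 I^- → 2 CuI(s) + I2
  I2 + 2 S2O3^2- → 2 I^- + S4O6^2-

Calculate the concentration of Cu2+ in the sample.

n(S2O3^2-) = 0.02521 × 0.1712 = 4.316 × 10^-3 mol
n(I2) = n(S2O3^2-)/2 = 2.158 × 10^-3 mol
From the 2:1 ratio, n(Cu2+) in the aliquot = 2/1 × 2.158 × 10^-3 = 4.316 × 10^-3 mol
[Cu2+] = 4.316 × 10^-3 / 0.01962 = 0.2200 mol/L

0.2200 mol/L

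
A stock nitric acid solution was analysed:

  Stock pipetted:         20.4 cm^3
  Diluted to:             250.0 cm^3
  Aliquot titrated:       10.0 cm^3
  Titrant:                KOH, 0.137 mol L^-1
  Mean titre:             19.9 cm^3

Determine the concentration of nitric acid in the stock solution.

3.34 mol/L

HNO3 + KOH → KNO3 + H2O
n(KOH) = 0.0199 × 0.137 = 2.73 × 10^-3 mol
n(HNO3) in the aliquot = 2.73 × 10^-3 mol (1:1 ratio)
[HNO3]_dilute = 2.73 × 10^-3 / 0.0100 = 0.273 mol/L
Dilution factor = 250.0 / 20.4 = 12.25
[HNO3]_stock = 0.273 × 12.25 = 3.34 mol/L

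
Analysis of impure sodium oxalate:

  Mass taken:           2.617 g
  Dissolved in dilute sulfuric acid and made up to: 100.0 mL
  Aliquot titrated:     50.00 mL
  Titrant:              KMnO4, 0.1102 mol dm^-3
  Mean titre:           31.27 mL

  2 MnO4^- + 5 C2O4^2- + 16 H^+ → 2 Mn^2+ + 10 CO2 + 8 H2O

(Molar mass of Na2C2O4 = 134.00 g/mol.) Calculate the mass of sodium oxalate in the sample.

2.309 g

n(KMnO4) per titration = 0.03127 × 0.1102 = 3.446 × 10^-3 mol
From the 5:2 ratio, n(Na2C2O4) in each aliquot = 5/2 × 3.446 × 10^-3 = 8.615 × 10^-3 mol
n(Na2C2O4) in the whole flask = 8.615 × 10^-3 × 100.0/50.00 = 0.01723 mol
mass of Na2C2O4 = 0.01723 × 134.00 = 2.309 g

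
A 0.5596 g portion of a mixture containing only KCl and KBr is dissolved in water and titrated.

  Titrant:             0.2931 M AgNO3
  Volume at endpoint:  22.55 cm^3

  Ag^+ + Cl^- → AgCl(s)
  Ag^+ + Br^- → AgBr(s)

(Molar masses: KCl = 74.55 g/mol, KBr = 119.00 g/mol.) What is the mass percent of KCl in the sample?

n(AgNO3) = 0.02255 × 0.2931 = 6.609 × 10^-3 mol
Let x = n(KCl), y = n(KBr).
Titrant: 1x + 1y = 6.609 × 10^-3;  mass: 74.55x + 119.00y = 0.5596
Solving, x = 5.105 × 10^-3 mol, y = 1.504 × 10^-3 mol
mass of KCl = 5.105 × 10^-3 × 74.55 = 0.3806 g
% KCl = 0.3806 / 0.5596 × 100 = 68.01 %

68.01 %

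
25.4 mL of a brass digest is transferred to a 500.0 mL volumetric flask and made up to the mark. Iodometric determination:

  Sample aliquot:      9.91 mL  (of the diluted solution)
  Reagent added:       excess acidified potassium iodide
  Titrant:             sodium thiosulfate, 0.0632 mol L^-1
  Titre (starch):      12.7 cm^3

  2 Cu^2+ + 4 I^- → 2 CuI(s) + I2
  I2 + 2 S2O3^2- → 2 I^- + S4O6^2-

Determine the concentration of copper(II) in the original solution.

1.59 mol/L

n(S2O3^2-) = 0.0127 × 0.0632 = 8.03 × 10^-4 mol
n(I2) = n(S2O3^2-)/2 = 4.01 × 10^-4 mol
From the 2:1 ratio, n(Cu2+) in the aliquot = 2/1 × 4.01 × 10^-4 = 8.03 × 10^-4 mol
[Cu2+]_dilute = 8.03 × 10^-4 / 0.00991 = 0.0810 mol/L
[Cu2+]_original = 0.0810 × 500.0/25.4 = 1.59 mol/L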